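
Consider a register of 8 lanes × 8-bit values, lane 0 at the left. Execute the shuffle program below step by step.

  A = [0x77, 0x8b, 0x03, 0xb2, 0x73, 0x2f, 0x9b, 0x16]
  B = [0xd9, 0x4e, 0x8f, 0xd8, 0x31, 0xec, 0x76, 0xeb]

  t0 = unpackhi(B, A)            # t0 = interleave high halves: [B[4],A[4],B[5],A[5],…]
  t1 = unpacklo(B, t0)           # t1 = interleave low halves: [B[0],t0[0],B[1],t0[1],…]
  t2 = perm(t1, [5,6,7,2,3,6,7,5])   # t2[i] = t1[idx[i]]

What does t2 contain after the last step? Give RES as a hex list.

RES = [0xec, 0xd8, 0x2f, 0x4e, 0x73, 0xd8, 0x2f, 0xec]

  t0: 31 73 ec 2f 76 9b eb 16
  t1: d9 31 4e 73 8f ec d8 2f
  t2: ec d8 2f 4e 73 d8 2f ec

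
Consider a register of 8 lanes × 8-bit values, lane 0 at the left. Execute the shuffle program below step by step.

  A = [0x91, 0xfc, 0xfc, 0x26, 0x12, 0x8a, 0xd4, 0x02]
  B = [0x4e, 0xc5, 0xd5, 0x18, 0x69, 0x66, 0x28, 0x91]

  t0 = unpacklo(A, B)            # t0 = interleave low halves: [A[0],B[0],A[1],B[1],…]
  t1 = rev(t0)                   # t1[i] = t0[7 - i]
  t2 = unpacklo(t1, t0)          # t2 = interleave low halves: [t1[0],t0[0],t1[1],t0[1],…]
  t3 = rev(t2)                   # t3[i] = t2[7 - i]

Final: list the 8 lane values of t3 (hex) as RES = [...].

t0 = [0x91, 0x4e, 0xfc, 0xc5, 0xfc, 0xd5, 0x26, 0x18]
t1 = [0x18, 0x26, 0xd5, 0xfc, 0xc5, 0xfc, 0x4e, 0x91]
t2 = [0x18, 0x91, 0x26, 0x4e, 0xd5, 0xfc, 0xfc, 0xc5]
t3 = [0xc5, 0xfc, 0xfc, 0xd5, 0x4e, 0x26, 0x91, 0x18]

RES = [ 0xc5  0xfc  0xfc  0xd5  0x4e  0x26  0x91  0x18 ]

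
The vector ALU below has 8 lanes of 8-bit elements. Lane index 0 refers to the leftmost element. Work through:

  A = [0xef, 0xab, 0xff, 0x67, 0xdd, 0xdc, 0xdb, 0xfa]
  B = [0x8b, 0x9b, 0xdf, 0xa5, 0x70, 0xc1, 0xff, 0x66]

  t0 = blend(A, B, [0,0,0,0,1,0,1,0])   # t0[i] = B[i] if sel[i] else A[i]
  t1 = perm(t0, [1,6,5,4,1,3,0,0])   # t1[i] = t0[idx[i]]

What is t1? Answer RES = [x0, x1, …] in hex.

→ t0 |ef|ab|ff|67|70|dc|ff|fa|
→ t1 |ab|ff|dc|70|ab|67|ef|ef|

RES = [0xab, 0xff, 0xdc, 0x70, 0xab, 0x67, 0xef, 0xef]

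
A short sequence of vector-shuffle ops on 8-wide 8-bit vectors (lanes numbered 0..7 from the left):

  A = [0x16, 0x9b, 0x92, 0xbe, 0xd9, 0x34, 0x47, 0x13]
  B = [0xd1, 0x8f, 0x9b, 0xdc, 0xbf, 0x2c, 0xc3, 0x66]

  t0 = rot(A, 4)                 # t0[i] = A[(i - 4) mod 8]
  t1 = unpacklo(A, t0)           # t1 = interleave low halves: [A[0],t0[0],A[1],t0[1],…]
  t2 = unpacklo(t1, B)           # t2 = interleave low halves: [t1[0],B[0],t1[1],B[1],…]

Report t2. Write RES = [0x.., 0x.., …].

RES = [0x16, 0xd1, 0xd9, 0x8f, 0x9b, 0x9b, 0x34, 0xdc]

→ t0 |d9|34|47|13|16|9b|92|be|
→ t1 |16|d9|9b|34|92|47|be|13|
→ t2 |16|d1|d9|8f|9b|9b|34|dc|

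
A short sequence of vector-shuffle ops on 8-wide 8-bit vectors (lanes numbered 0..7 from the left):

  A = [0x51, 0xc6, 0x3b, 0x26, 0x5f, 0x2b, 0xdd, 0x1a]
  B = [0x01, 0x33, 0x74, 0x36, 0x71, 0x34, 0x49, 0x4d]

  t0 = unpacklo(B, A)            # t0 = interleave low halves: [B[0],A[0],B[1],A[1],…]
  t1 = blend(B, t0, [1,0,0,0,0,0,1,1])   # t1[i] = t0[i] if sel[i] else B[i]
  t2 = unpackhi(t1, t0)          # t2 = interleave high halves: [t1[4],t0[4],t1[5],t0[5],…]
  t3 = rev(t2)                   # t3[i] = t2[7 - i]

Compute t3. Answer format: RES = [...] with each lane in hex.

t0 = [0x01, 0x51, 0x33, 0xc6, 0x74, 0x3b, 0x36, 0x26]
t1 = [0x01, 0x33, 0x74, 0x36, 0x71, 0x34, 0x36, 0x26]
t2 = [0x71, 0x74, 0x34, 0x3b, 0x36, 0x36, 0x26, 0x26]
t3 = [0x26, 0x26, 0x36, 0x36, 0x3b, 0x34, 0x74, 0x71]

RES = [ 0x26  0x26  0x36  0x36  0x3b  0x34  0x74  0x71 ]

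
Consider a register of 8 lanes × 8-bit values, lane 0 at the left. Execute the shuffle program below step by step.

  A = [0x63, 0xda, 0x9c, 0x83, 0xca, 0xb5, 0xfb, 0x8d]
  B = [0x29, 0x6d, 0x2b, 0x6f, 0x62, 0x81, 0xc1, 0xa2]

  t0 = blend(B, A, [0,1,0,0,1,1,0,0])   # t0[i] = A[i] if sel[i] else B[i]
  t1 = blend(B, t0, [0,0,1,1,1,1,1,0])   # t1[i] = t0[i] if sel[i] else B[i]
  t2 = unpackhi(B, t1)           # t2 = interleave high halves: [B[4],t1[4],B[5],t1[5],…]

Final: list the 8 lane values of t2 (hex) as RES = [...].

RES = [ 0x62  0xca  0x81  0xb5  0xc1  0xc1  0xa2  0xa2 ]

→ t0 |29|da|2b|6f|ca|b5|c1|a2|
→ t1 |29|6d|2b|6f|ca|b5|c1|a2|
→ t2 |62|ca|81|b5|c1|c1|a2|a2|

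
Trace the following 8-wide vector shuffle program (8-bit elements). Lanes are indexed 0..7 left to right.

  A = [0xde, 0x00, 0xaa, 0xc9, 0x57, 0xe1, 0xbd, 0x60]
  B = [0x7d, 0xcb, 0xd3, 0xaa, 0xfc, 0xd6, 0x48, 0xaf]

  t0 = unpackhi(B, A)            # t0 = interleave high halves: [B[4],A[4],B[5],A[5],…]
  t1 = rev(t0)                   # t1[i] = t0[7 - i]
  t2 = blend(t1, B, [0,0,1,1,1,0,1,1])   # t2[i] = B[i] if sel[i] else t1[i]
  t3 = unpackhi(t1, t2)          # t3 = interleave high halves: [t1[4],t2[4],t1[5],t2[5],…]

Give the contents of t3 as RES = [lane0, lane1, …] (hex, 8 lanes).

RES = [ 0xe1  0xfc  0xd6  0xd6  0x57  0x48  0xfc  0xaf ]

→ t0 |fc|57|d6|e1|48|bd|af|60|
→ t1 |60|af|bd|48|e1|d6|57|fc|
→ t2 |60|af|d3|aa|fc|d6|48|af|
→ t3 |e1|fc|d6|d6|57|48|fc|af|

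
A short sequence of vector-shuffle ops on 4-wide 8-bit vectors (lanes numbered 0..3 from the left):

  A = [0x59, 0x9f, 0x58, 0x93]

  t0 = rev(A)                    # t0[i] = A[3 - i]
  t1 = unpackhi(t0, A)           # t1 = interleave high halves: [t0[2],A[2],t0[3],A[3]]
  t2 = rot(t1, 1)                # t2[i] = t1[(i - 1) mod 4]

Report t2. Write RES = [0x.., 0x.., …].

RES = [ 0x93  0x9f  0x58  0x59 ]

→ t0 |93|58|9f|59|
→ t1 |9f|58|59|93|
→ t2 |93|9f|58|59|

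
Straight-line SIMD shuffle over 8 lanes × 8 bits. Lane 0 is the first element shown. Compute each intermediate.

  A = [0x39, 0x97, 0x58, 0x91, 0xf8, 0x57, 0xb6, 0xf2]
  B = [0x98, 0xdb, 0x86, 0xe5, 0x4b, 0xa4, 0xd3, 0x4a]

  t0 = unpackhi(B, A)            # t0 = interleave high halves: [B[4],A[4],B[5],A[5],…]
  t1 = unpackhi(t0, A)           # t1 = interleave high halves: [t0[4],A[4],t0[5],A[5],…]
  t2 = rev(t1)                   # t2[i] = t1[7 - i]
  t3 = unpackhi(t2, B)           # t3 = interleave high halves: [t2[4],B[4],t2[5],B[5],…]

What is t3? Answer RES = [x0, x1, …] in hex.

→ t0 |4b|f8|a4|57|d3|b6|4a|f2|
→ t1 |d3|f8|b6|57|4a|b6|f2|f2|
→ t2 |f2|f2|b6|4a|57|b6|f8|d3|
→ t3 |57|4b|b6|a4|f8|d3|d3|4a|

RES = [ 0x57  0x4b  0xb6  0xa4  0xf8  0xd3  0xd3  0x4a ]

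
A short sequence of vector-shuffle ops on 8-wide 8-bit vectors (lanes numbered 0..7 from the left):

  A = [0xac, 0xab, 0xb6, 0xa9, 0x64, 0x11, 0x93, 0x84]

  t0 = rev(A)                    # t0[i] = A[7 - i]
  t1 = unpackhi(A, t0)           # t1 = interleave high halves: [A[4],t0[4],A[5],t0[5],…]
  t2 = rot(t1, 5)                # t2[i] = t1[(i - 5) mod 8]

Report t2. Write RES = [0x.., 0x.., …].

RES = [0xb6, 0x93, 0xab, 0x84, 0xac, 0x64, 0xa9, 0x11]

t0 = [0x84, 0x93, 0x11, 0x64, 0xa9, 0xb6, 0xab, 0xac]
t1 = [0x64, 0xa9, 0x11, 0xb6, 0x93, 0xab, 0x84, 0xac]
t2 = [0xb6, 0x93, 0xab, 0x84, 0xac, 0x64, 0xa9, 0x11]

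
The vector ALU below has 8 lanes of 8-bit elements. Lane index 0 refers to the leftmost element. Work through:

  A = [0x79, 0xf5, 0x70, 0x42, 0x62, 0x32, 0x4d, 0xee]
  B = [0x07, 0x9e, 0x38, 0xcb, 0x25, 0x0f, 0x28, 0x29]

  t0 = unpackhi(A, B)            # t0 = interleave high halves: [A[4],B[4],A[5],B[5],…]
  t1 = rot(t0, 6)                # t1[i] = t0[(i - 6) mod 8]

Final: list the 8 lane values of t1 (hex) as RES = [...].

  t0: 62 25 32 0f 4d 28 ee 29
  t1: 32 0f 4d 28 ee 29 62 25

RES = [0x32, 0x0f, 0x4d, 0x28, 0xee, 0x29, 0x62, 0x25]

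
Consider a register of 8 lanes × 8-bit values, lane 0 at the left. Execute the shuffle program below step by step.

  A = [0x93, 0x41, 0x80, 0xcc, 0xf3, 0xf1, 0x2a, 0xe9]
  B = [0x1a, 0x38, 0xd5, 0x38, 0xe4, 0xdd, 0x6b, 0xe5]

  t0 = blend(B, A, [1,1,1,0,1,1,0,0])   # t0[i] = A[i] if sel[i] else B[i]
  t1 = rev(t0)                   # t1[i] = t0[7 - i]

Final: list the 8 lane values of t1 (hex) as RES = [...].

RES = [ 0xe5  0x6b  0xf1  0xf3  0x38  0x80  0x41  0x93 ]

  t0: 93 41 80 38 f3 f1 6b e5
  t1: e5 6b f1 f3 38 80 41 93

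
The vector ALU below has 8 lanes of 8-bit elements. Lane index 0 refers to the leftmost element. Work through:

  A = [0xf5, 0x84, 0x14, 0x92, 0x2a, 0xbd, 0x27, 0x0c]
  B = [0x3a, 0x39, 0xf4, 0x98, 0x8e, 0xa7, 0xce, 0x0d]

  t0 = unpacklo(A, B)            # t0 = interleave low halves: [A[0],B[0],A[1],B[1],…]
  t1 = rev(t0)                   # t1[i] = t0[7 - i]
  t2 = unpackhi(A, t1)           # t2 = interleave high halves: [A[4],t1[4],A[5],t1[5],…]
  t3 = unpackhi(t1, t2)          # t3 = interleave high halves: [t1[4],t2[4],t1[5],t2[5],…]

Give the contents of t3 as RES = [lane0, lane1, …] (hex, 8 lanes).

RES = [ 0x39  0x27  0x84  0x3a  0x3a  0x0c  0xf5  0xf5 ]

t0 = [0xf5, 0x3a, 0x84, 0x39, 0x14, 0xf4, 0x92, 0x98]
t1 = [0x98, 0x92, 0xf4, 0x14, 0x39, 0x84, 0x3a, 0xf5]
t2 = [0x2a, 0x39, 0xbd, 0x84, 0x27, 0x3a, 0x0c, 0xf5]
t3 = [0x39, 0x27, 0x84, 0x3a, 0x3a, 0x0c, 0xf5, 0xf5]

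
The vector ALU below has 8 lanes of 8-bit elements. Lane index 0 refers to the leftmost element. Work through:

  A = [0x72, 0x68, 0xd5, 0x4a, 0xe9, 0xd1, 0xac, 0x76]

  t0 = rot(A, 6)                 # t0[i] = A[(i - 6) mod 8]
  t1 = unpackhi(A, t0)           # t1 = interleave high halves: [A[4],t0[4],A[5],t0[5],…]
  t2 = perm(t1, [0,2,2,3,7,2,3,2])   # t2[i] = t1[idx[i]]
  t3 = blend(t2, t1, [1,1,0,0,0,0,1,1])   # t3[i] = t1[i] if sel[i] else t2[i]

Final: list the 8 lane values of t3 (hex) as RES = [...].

→ t0 |d5|4a|e9|d1|ac|76|72|68|
→ t1 |e9|ac|d1|76|ac|72|76|68|
→ t2 |e9|d1|d1|76|68|d1|76|d1|
→ t3 |e9|ac|d1|76|68|d1|76|68|

RES = [ 0xe9  0xac  0xd1  0x76  0x68  0xd1  0x76  0x68 ]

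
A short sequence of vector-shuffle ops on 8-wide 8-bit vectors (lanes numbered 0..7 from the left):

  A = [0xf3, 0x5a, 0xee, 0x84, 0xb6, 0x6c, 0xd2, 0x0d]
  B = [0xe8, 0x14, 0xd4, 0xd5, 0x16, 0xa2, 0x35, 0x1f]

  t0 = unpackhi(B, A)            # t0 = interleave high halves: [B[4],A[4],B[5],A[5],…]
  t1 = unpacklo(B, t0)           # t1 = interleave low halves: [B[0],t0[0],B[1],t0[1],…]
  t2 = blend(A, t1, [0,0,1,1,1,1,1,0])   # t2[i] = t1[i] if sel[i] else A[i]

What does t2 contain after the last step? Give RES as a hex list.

  t0: 16 b6 a2 6c 35 d2 1f 0d
  t1: e8 16 14 b6 d4 a2 d5 6c
  t2: f3 5a 14 b6 d4 a2 d5 0d

RES = [ 0xf3  0x5a  0x14  0xb6  0xd4  0xa2  0xd5  0x0d ]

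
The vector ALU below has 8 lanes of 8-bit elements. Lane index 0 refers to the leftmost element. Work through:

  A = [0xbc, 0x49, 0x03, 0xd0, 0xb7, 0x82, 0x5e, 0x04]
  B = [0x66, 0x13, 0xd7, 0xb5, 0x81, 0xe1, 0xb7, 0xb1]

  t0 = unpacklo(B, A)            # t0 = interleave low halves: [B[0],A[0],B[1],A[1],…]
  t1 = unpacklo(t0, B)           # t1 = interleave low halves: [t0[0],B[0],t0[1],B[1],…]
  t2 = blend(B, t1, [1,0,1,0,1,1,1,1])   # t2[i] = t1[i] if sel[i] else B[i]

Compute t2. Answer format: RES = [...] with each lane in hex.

RES = [0x66, 0x13, 0xbc, 0xb5, 0x13, 0xd7, 0x49, 0xb5]

  t0: 66 bc 13 49 d7 03 b5 d0
  t1: 66 66 bc 13 13 d7 49 b5
  t2: 66 13 bc b5 13 d7 49 b5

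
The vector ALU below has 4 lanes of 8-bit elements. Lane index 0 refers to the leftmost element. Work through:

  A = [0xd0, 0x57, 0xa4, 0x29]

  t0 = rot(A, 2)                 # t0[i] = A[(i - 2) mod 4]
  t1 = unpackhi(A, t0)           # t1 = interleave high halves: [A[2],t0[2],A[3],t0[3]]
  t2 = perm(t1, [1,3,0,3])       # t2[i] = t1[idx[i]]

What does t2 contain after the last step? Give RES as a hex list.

RES = [0xd0, 0x57, 0xa4, 0x57]

→ t0 |a4|29|d0|57|
→ t1 |a4|d0|29|57|
→ t2 |d0|57|a4|57|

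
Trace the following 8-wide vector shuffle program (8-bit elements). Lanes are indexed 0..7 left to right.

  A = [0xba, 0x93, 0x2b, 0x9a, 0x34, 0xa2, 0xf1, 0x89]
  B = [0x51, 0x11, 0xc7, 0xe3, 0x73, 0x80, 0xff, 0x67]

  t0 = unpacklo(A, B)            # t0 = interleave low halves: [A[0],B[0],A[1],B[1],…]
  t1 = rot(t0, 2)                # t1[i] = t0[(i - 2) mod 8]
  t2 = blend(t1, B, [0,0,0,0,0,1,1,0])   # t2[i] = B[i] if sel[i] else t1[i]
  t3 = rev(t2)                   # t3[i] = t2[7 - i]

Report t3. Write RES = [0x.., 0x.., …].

  t0: ba 51 93 11 2b c7 9a e3
  t1: 9a e3 ba 51 93 11 2b c7
  t2: 9a e3 ba 51 93 80 ff c7
  t3: c7 ff 80 93 51 ba e3 9a

RES = [ 0xc7  0xff  0x80  0x93  0x51  0xba  0xe3  0x9a ]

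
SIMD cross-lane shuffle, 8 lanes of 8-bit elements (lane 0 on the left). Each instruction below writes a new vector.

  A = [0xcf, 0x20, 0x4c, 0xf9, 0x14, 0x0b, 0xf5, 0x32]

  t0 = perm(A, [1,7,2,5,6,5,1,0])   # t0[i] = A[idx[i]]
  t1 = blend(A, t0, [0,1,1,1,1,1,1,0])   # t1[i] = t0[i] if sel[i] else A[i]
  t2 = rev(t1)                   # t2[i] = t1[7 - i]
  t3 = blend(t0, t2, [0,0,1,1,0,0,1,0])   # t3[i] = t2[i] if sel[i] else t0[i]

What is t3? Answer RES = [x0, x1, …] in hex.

RES = [ 0x20  0x32  0x0b  0xf5  0xf5  0x0b  0x32  0xcf ]

→ t0 |20|32|4c|0b|f5|0b|20|cf|
→ t1 |cf|32|4c|0b|f5|0b|20|32|
→ t2 |32|20|0b|f5|0b|4c|32|cf|
→ t3 |20|32|0b|f5|f5|0b|32|cf|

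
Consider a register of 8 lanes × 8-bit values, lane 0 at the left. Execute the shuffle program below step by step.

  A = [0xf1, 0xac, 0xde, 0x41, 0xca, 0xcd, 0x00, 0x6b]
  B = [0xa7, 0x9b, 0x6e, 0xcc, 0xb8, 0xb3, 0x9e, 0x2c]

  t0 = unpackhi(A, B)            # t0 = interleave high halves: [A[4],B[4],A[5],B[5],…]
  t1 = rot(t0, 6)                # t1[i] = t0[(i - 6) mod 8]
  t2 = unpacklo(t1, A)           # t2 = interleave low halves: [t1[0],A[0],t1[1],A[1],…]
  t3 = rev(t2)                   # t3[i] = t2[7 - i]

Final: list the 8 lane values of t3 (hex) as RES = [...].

t0 = [0xca, 0xb8, 0xcd, 0xb3, 0x00, 0x9e, 0x6b, 0x2c]
t1 = [0xcd, 0xb3, 0x00, 0x9e, 0x6b, 0x2c, 0xca, 0xb8]
t2 = [0xcd, 0xf1, 0xb3, 0xac, 0x00, 0xde, 0x9e, 0x41]
t3 = [0x41, 0x9e, 0xde, 0x00, 0xac, 0xb3, 0xf1, 0xcd]

RES = [0x41, 0x9e, 0xde, 0x00, 0xac, 0xb3, 0xf1, 0xcd]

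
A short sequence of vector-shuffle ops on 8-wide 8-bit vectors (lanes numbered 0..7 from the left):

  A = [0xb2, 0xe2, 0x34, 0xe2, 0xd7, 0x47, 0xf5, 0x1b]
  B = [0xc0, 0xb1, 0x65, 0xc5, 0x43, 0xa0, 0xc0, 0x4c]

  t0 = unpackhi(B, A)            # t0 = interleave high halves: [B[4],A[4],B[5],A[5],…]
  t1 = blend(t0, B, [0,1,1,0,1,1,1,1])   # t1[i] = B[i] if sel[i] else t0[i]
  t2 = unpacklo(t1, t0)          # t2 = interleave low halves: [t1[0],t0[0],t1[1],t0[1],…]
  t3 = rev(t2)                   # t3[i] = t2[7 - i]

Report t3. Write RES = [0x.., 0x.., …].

→ t0 |43|d7|a0|47|c0|f5|4c|1b|
→ t1 |43|b1|65|47|43|a0|c0|4c|
→ t2 |43|43|b1|d7|65|a0|47|47|
→ t3 |47|47|a0|65|d7|b1|43|43|

RES = [0x47, 0x47, 0xa0, 0x65, 0xd7, 0xb1, 0x43, 0x43]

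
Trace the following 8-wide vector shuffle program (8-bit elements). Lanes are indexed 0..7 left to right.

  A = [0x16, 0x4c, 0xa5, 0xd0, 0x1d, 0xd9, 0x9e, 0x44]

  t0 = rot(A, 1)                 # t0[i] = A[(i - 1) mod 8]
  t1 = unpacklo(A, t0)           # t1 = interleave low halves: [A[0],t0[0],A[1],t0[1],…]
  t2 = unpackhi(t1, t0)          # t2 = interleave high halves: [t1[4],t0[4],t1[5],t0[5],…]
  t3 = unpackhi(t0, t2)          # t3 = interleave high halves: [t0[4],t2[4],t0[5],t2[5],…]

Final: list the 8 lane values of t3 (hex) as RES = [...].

RES = [ 0xd0  0xd0  0x1d  0xd9  0xd9  0xa5  0x9e  0x9e ]

→ t0 |44|16|4c|a5|d0|1d|d9|9e|
→ t1 |16|44|4c|16|a5|4c|d0|a5|
→ t2 |a5|d0|4c|1d|d0|d9|a5|9e|
→ t3 |d0|d0|1d|d9|d9|a5|9e|9e|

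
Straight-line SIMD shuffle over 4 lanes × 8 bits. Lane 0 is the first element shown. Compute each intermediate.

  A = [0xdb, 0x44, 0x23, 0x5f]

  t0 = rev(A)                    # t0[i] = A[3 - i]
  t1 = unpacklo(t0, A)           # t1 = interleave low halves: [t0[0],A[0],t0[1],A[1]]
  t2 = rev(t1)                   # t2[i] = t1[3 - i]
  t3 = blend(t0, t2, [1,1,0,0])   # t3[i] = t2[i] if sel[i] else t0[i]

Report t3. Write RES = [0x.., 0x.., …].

t0 = [0x5f, 0x23, 0x44, 0xdb]
t1 = [0x5f, 0xdb, 0x23, 0x44]
t2 = [0x44, 0x23, 0xdb, 0x5f]
t3 = [0x44, 0x23, 0x44, 0xdb]

RES = [ 0x44  0x23  0x44  0xdb ]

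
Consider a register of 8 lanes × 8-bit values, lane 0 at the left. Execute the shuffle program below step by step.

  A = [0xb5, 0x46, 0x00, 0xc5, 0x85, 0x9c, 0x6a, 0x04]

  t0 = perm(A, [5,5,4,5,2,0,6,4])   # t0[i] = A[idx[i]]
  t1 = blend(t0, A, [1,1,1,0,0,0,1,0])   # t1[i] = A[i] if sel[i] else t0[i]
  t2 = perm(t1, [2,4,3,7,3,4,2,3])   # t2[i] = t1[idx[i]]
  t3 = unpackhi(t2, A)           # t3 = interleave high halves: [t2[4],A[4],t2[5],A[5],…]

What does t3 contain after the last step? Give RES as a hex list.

RES = [0x9c, 0x85, 0x00, 0x9c, 0x00, 0x6a, 0x9c, 0x04]

→ t0 |9c|9c|85|9c|00|b5|6a|85|
→ t1 |b5|46|00|9c|00|b5|6a|85|
→ t2 |00|00|9c|85|9c|00|00|9c|
→ t3 |9c|85|00|9c|00|6a|9c|04|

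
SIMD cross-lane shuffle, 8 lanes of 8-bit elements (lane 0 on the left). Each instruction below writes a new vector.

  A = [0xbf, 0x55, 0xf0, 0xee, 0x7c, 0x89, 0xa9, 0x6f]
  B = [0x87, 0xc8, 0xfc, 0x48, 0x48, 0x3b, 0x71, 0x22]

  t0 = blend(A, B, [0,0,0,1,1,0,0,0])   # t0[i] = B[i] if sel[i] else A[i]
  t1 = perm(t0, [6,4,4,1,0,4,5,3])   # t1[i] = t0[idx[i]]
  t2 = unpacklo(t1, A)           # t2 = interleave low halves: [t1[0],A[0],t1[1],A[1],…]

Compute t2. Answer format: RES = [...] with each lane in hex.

→ t0 |bf|55|f0|48|48|89|a9|6f|
→ t1 |a9|48|48|55|bf|48|89|48|
→ t2 |a9|bf|48|55|48|f0|55|ee|

RES = [ 0xa9  0xbf  0x48  0x55  0x48  0xf0  0x55  0xee ]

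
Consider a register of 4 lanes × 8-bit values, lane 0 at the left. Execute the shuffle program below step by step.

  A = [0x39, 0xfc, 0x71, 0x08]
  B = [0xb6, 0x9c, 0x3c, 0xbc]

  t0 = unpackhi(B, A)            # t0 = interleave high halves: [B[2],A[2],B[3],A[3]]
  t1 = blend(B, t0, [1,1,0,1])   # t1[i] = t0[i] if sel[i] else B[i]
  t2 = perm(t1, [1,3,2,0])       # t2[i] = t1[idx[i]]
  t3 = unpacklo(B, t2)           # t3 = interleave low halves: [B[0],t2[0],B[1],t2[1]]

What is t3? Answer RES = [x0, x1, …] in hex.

  t0: 3c 71 bc 08
  t1: 3c 71 3c 08
  t2: 71 08 3c 3c
  t3: b6 71 9c 08

RES = [ 0xb6  0x71  0x9c  0x08 ]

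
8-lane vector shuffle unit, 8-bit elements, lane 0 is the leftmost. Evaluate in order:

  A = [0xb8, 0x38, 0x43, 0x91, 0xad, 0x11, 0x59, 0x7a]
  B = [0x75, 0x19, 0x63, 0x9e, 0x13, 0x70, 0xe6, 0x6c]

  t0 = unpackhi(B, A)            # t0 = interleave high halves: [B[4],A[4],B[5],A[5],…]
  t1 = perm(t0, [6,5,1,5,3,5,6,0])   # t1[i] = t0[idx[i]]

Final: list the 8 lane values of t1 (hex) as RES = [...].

RES = [ 0x6c  0x59  0xad  0x59  0x11  0x59  0x6c  0x13 ]

→ t0 |13|ad|70|11|e6|59|6c|7a|
→ t1 |6c|59|ad|59|11|59|6c|13|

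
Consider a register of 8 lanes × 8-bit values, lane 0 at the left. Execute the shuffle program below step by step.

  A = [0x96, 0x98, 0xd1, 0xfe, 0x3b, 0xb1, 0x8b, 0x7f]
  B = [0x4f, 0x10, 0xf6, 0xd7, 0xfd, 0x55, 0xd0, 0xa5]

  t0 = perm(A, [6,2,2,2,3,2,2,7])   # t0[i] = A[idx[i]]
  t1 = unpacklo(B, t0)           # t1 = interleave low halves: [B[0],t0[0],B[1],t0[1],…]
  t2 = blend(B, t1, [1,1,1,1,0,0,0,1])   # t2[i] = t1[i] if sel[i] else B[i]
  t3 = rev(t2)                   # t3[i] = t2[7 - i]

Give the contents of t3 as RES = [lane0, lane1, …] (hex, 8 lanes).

RES = [ 0xd1  0xd0  0x55  0xfd  0xd1  0x10  0x8b  0x4f ]

→ t0 |8b|d1|d1|d1|fe|d1|d1|7f|
→ t1 |4f|8b|10|d1|f6|d1|d7|d1|
→ t2 |4f|8b|10|d1|fd|55|d0|d1|
→ t3 |d1|d0|55|fd|d1|10|8b|4f|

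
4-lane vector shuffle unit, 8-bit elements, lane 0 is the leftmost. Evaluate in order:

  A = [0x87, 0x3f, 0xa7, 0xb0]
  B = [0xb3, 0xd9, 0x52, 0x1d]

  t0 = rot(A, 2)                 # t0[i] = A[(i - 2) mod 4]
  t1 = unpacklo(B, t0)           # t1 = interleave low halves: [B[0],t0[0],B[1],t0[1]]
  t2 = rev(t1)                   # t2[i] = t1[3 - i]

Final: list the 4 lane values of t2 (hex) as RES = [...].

t0 = [0xa7, 0xb0, 0x87, 0x3f]
t1 = [0xb3, 0xa7, 0xd9, 0xb0]
t2 = [0xb0, 0xd9, 0xa7, 0xb3]

RES = [ 0xb0  0xd9  0xa7  0xb3 ]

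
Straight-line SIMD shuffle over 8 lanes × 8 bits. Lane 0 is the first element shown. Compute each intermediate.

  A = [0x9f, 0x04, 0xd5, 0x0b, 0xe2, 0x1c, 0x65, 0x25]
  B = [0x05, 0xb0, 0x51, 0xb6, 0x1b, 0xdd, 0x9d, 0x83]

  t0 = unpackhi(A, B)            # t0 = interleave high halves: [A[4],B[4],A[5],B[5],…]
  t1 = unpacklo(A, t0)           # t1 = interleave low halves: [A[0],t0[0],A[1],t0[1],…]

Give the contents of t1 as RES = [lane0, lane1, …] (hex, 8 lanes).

RES = [ 0x9f  0xe2  0x04  0x1b  0xd5  0x1c  0x0b  0xdd ]

  t0: e2 1b 1c dd 65 9d 25 83
  t1: 9f e2 04 1b d5 1c 0b dd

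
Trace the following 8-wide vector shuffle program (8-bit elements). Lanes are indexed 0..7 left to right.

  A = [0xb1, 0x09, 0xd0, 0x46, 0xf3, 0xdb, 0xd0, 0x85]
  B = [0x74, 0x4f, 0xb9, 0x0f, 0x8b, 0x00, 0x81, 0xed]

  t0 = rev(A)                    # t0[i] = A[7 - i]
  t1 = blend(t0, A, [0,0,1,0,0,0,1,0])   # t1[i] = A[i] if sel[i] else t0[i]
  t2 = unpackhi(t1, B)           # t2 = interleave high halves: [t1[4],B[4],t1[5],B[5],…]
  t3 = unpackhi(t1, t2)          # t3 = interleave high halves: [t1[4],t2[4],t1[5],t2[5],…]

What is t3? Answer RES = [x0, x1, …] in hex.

RES = [ 0x46  0xd0  0xd0  0x81  0xd0  0xb1  0xb1  0xed ]

t0 = [0x85, 0xd0, 0xdb, 0xf3, 0x46, 0xd0, 0x09, 0xb1]
t1 = [0x85, 0xd0, 0xd0, 0xf3, 0x46, 0xd0, 0xd0, 0xb1]
t2 = [0x46, 0x8b, 0xd0, 0x00, 0xd0, 0x81, 0xb1, 0xed]
t3 = [0x46, 0xd0, 0xd0, 0x81, 0xd0, 0xb1, 0xb1, 0xed]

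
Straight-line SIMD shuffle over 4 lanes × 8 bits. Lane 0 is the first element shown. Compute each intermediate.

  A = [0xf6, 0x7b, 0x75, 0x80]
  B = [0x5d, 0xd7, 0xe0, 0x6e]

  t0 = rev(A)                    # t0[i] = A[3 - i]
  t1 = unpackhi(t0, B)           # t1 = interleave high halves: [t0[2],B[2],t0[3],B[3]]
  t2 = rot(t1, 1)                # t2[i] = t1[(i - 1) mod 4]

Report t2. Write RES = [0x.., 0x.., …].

RES = [ 0x6e  0x7b  0xe0  0xf6 ]

  t0: 80 75 7b f6
  t1: 7b e0 f6 6e
  t2: 6e 7b e0 f6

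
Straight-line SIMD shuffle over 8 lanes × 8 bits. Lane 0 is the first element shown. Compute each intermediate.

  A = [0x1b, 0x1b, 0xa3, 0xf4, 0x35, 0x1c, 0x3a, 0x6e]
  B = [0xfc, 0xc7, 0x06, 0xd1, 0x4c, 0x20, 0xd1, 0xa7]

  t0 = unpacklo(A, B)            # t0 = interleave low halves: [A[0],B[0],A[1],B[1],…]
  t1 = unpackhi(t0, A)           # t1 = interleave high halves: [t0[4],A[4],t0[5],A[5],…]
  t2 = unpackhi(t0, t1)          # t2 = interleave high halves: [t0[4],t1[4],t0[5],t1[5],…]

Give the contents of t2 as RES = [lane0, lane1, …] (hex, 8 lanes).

RES = [ 0xa3  0xf4  0x06  0x3a  0xf4  0xd1  0xd1  0x6e ]

t0 = [0x1b, 0xfc, 0x1b, 0xc7, 0xa3, 0x06, 0xf4, 0xd1]
t1 = [0xa3, 0x35, 0x06, 0x1c, 0xf4, 0x3a, 0xd1, 0x6e]
t2 = [0xa3, 0xf4, 0x06, 0x3a, 0xf4, 0xd1, 0xd1, 0x6e]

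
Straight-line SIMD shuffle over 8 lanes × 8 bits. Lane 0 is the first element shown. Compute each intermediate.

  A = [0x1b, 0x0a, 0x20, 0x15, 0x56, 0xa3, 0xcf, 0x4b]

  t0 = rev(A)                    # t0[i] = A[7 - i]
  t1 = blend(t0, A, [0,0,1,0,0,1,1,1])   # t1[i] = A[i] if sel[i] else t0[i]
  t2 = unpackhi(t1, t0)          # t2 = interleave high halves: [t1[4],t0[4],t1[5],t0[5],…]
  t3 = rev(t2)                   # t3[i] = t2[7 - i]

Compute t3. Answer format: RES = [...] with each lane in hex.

→ t0 |4b|cf|a3|56|15|20|0a|1b|
→ t1 |4b|cf|20|56|15|a3|cf|4b|
→ t2 |15|15|a3|20|cf|0a|4b|1b|
→ t3 |1b|4b|0a|cf|20|a3|15|15|

RES = [ 0x1b  0x4b  0x0a  0xcf  0x20  0xa3  0x15  0x15 ]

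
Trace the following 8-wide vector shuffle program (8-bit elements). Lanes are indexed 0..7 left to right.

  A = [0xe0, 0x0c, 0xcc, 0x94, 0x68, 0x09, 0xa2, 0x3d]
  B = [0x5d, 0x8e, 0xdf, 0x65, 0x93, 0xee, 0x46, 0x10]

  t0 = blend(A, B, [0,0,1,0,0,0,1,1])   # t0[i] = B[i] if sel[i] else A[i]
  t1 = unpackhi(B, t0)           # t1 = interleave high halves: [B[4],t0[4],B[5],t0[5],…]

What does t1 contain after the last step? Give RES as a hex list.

t0 = [0xe0, 0x0c, 0xdf, 0x94, 0x68, 0x09, 0x46, 0x10]
t1 = [0x93, 0x68, 0xee, 0x09, 0x46, 0x46, 0x10, 0x10]

RES = [0x93, 0x68, 0xee, 0x09, 0x46, 0x46, 0x10, 0x10]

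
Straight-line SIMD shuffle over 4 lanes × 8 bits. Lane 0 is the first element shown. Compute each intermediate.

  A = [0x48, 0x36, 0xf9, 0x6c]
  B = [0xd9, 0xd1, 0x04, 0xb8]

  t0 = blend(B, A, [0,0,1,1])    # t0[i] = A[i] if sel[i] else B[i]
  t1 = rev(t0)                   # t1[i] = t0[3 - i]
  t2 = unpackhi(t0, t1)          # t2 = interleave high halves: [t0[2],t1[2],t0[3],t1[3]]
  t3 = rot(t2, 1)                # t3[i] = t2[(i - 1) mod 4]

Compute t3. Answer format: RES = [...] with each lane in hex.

RES = [0xd9, 0xf9, 0xd1, 0x6c]

t0 = [0xd9, 0xd1, 0xf9, 0x6c]
t1 = [0x6c, 0xf9, 0xd1, 0xd9]
t2 = [0xf9, 0xd1, 0x6c, 0xd9]
t3 = [0xd9, 0xf9, 0xd1, 0x6c]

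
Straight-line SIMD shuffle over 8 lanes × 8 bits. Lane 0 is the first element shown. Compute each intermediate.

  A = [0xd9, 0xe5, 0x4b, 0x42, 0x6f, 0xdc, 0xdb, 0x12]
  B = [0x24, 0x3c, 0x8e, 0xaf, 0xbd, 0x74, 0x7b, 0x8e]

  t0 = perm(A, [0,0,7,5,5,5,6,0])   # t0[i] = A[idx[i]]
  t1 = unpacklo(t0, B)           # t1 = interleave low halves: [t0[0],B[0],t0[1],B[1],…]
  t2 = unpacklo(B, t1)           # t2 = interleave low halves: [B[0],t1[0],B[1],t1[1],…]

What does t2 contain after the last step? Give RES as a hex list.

RES = [ 0x24  0xd9  0x3c  0x24  0x8e  0xd9  0xaf  0x3c ]

t0 = [0xd9, 0xd9, 0x12, 0xdc, 0xdc, 0xdc, 0xdb, 0xd9]
t1 = [0xd9, 0x24, 0xd9, 0x3c, 0x12, 0x8e, 0xdc, 0xaf]
t2 = [0x24, 0xd9, 0x3c, 0x24, 0x8e, 0xd9, 0xaf, 0x3c]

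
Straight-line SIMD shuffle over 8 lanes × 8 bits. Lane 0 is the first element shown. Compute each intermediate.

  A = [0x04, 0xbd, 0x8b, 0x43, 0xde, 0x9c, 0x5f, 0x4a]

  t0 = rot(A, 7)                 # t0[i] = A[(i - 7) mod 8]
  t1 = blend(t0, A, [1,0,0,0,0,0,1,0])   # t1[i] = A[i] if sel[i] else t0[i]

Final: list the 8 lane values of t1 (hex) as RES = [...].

RES = [ 0x04  0x8b  0x43  0xde  0x9c  0x5f  0x5f  0x04 ]

→ t0 |bd|8b|43|de|9c|5f|4a|04|
→ t1 |04|8b|43|de|9c|5f|5f|04|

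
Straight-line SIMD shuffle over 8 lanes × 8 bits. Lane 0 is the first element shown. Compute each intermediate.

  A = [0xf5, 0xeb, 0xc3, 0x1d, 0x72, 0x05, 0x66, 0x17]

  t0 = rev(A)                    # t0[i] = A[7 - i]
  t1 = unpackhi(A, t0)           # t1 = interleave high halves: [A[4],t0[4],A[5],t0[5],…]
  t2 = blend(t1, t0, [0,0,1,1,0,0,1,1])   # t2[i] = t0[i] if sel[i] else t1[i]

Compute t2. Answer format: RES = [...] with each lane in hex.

RES = [0x72, 0x1d, 0x05, 0x72, 0x66, 0xeb, 0xeb, 0xf5]

t0 = [0x17, 0x66, 0x05, 0x72, 0x1d, 0xc3, 0xeb, 0xf5]
t1 = [0x72, 0x1d, 0x05, 0xc3, 0x66, 0xeb, 0x17, 0xf5]
t2 = [0x72, 0x1d, 0x05, 0x72, 0x66, 0xeb, 0xeb, 0xf5]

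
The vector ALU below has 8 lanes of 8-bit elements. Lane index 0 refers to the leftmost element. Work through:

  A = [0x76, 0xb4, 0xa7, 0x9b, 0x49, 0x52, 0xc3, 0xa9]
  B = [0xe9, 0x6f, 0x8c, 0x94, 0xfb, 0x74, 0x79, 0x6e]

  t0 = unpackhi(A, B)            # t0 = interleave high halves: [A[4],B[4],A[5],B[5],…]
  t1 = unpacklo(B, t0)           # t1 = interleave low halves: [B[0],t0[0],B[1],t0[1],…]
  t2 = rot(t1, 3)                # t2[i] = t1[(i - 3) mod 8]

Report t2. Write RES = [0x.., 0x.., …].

  t0: 49 fb 52 74 c3 79 a9 6e
  t1: e9 49 6f fb 8c 52 94 74
  t2: 52 94 74 e9 49 6f fb 8c

RES = [0x52, 0x94, 0x74, 0xe9, 0x49, 0x6f, 0xfb, 0x8c]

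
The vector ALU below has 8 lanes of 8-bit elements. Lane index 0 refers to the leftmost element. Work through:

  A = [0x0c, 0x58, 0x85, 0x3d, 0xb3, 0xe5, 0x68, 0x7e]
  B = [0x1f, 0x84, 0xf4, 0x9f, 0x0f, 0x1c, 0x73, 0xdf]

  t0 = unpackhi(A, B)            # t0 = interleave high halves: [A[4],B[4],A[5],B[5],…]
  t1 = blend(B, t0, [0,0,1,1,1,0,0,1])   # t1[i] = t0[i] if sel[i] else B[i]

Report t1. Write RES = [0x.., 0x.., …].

RES = [0x1f, 0x84, 0xe5, 0x1c, 0x68, 0x1c, 0x73, 0xdf]

t0 = [0xb3, 0x0f, 0xe5, 0x1c, 0x68, 0x73, 0x7e, 0xdf]
t1 = [0x1f, 0x84, 0xe5, 0x1c, 0x68, 0x1c, 0x73, 0xdf]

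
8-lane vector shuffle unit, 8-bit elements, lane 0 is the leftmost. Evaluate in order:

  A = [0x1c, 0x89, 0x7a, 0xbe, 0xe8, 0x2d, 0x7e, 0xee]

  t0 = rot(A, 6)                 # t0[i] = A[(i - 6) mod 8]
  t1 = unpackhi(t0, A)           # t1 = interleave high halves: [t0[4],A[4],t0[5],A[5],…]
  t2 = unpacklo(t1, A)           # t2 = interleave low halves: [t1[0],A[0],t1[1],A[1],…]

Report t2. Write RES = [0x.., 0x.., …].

→ t0 |7a|be|e8|2d|7e|ee|1c|89|
→ t1 |7e|e8|ee|2d|1c|7e|89|ee|
→ t2 |7e|1c|e8|89|ee|7a|2d|be|

RES = [ 0x7e  0x1c  0xe8  0x89  0xee  0x7a  0x2d  0xbe ]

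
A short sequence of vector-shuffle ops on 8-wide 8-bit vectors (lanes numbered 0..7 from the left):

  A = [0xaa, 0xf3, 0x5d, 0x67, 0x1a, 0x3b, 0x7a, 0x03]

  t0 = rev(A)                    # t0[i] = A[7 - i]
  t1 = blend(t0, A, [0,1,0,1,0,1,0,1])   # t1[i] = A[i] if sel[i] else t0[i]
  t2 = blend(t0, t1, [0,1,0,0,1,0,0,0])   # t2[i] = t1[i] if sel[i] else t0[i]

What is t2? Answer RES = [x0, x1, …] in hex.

RES = [ 0x03  0xf3  0x3b  0x1a  0x67  0x5d  0xf3  0xaa ]

→ t0 |03|7a|3b|1a|67|5d|f3|aa|
→ t1 |03|f3|3b|67|67|3b|f3|03|
→ t2 |03|f3|3b|1a|67|5d|f3|aa|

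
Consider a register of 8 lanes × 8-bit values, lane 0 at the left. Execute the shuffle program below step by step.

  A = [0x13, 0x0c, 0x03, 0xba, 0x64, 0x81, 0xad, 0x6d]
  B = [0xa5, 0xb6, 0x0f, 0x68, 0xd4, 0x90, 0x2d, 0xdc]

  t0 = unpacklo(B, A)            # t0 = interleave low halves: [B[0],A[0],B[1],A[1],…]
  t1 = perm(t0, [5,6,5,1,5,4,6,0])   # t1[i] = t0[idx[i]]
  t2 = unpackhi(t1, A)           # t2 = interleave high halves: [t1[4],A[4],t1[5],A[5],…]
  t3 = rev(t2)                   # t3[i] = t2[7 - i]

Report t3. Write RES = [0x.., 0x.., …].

→ t0 |a5|13|b6|0c|0f|03|68|ba|
→ t1 |03|68|03|13|03|0f|68|a5|
→ t2 |03|64|0f|81|68|ad|a5|6d|
→ t3 |6d|a5|ad|68|81|0f|64|03|

RES = [0x6d, 0xa5, 0xad, 0x68, 0x81, 0x0f, 0x64, 0x03]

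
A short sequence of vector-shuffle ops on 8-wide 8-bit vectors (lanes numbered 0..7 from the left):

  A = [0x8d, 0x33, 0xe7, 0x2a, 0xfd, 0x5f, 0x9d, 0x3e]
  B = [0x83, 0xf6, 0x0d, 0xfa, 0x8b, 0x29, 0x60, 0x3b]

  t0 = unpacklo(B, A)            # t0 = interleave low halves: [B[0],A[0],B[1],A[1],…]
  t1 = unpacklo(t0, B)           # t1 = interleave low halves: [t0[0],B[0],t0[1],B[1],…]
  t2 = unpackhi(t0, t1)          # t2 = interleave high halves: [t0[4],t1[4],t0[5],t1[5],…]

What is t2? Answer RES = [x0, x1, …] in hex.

t0 = [0x83, 0x8d, 0xf6, 0x33, 0x0d, 0xe7, 0xfa, 0x2a]
t1 = [0x83, 0x83, 0x8d, 0xf6, 0xf6, 0x0d, 0x33, 0xfa]
t2 = [0x0d, 0xf6, 0xe7, 0x0d, 0xfa, 0x33, 0x2a, 0xfa]

RES = [0x0d, 0xf6, 0xe7, 0x0d, 0xfa, 0x33, 0x2a, 0xfa]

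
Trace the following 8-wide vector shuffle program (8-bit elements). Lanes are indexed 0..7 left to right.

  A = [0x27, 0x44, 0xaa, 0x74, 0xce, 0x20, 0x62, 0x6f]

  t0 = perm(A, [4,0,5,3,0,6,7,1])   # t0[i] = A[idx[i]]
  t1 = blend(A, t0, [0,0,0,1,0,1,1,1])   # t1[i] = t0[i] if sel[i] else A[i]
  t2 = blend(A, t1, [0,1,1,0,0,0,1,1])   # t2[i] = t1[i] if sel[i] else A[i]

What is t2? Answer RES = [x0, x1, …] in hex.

RES = [0x27, 0x44, 0xaa, 0x74, 0xce, 0x20, 0x6f, 0x44]

→ t0 |ce|27|20|74|27|62|6f|44|
→ t1 |27|44|aa|74|ce|62|6f|44|
→ t2 |27|44|aa|74|ce|20|6f|44|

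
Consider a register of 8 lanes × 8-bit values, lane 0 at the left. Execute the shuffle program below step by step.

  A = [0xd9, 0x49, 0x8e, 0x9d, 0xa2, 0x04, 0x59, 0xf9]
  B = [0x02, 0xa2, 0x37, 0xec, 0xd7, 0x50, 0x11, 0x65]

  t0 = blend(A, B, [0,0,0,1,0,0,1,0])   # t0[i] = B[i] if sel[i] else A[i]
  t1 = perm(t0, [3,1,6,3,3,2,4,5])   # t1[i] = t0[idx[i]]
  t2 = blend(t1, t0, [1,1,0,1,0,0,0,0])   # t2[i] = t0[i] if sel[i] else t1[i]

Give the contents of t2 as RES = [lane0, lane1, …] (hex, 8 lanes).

RES = [ 0xd9  0x49  0x11  0xec  0xec  0x8e  0xa2  0x04 ]

→ t0 |d9|49|8e|ec|a2|04|11|f9|
→ t1 |ec|49|11|ec|ec|8e|a2|04|
→ t2 |d9|49|11|ec|ec|8e|a2|04|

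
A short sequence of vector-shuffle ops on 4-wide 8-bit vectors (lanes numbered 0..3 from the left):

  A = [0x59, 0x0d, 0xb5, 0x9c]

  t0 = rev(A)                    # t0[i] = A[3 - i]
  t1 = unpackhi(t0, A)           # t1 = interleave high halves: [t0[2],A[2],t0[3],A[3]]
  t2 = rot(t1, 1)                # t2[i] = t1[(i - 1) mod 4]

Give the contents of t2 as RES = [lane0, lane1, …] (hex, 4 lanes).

RES = [ 0x9c  0x0d  0xb5  0x59 ]

t0 = [0x9c, 0xb5, 0x0d, 0x59]
t1 = [0x0d, 0xb5, 0x59, 0x9c]
t2 = [0x9c, 0x0d, 0xb5, 0x59]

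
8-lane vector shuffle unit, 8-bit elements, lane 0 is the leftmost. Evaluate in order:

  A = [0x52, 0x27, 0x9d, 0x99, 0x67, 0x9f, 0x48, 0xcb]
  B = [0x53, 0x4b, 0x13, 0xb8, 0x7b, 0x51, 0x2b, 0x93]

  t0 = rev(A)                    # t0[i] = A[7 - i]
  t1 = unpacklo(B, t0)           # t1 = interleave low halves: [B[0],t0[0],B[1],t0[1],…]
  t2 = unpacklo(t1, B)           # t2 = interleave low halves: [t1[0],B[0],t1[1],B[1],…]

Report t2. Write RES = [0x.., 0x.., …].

RES = [0x53, 0x53, 0xcb, 0x4b, 0x4b, 0x13, 0x48, 0xb8]

t0 = [0xcb, 0x48, 0x9f, 0x67, 0x99, 0x9d, 0x27, 0x52]
t1 = [0x53, 0xcb, 0x4b, 0x48, 0x13, 0x9f, 0xb8, 0x67]
t2 = [0x53, 0x53, 0xcb, 0x4b, 0x4b, 0x13, 0x48, 0xb8]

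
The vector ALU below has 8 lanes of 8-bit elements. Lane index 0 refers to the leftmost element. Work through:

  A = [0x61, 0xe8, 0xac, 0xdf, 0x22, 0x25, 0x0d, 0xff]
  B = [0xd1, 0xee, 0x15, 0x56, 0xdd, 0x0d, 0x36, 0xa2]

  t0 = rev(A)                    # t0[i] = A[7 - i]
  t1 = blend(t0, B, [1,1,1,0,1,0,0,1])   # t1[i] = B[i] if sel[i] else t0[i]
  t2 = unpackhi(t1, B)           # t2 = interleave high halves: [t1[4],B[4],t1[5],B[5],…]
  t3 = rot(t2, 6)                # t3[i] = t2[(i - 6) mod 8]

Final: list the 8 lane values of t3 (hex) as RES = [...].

→ t0 |ff|0d|25|22|df|ac|e8|61|
→ t1 |d1|ee|15|22|dd|ac|e8|a2|
→ t2 |dd|dd|ac|0d|e8|36|a2|a2|
→ t3 |ac|0d|e8|36|a2|a2|dd|dd|

RES = [ 0xac  0x0d  0xe8  0x36  0xa2  0xa2  0xdd  0xdd ]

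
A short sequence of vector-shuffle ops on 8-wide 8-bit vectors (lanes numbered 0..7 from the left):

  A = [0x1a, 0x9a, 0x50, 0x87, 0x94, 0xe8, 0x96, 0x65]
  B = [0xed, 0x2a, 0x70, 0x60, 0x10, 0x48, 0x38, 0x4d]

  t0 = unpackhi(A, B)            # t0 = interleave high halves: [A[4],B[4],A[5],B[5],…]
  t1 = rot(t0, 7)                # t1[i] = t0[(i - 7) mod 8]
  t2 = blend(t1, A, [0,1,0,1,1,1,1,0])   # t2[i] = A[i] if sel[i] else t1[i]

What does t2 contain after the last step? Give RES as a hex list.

  t0: 94 10 e8 48 96 38 65 4d
  t1: 10 e8 48 96 38 65 4d 94
  t2: 10 9a 48 87 94 e8 96 94

RES = [0x10, 0x9a, 0x48, 0x87, 0x94, 0xe8, 0x96, 0x94]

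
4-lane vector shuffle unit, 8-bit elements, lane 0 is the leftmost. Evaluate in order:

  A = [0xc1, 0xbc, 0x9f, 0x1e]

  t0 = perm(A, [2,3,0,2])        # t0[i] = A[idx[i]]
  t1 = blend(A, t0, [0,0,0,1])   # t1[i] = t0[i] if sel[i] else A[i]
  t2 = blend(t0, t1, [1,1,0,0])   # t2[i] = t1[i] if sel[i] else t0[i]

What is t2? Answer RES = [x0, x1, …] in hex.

RES = [ 0xc1  0xbc  0xc1  0x9f ]

  t0: 9f 1e c1 9f
  t1: c1 bc 9f 9f
  t2: c1 bc c1 9f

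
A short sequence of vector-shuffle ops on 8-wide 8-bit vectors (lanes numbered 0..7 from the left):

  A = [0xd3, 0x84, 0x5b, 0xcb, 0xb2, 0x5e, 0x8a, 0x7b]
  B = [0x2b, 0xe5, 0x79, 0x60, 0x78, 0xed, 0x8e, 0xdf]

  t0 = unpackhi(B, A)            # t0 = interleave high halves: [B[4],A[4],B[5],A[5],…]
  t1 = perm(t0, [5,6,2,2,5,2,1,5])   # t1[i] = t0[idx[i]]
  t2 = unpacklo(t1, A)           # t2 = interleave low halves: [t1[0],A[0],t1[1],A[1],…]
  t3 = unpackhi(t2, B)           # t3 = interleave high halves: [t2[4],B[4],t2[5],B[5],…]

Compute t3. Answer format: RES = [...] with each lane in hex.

RES = [ 0xed  0x78  0x5b  0xed  0xed  0x8e  0xcb  0xdf ]

  t0: 78 b2 ed 5e 8e 8a df 7b
  t1: 8a df ed ed 8a ed b2 8a
  t2: 8a d3 df 84 ed 5b ed cb
  t3: ed 78 5b ed ed 8e cb df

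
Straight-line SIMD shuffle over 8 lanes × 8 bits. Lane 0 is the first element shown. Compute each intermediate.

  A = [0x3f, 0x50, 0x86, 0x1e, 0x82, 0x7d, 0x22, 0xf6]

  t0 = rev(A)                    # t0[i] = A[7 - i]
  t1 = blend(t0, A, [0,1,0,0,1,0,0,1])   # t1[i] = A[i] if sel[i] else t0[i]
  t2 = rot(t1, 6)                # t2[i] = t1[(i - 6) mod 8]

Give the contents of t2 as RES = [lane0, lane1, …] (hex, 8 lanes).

RES = [0x7d, 0x82, 0x82, 0x86, 0x50, 0xf6, 0xf6, 0x50]

→ t0 |f6|22|7d|82|1e|86|50|3f|
→ t1 |f6|50|7d|82|82|86|50|f6|
→ t2 |7d|82|82|86|50|f6|f6|50|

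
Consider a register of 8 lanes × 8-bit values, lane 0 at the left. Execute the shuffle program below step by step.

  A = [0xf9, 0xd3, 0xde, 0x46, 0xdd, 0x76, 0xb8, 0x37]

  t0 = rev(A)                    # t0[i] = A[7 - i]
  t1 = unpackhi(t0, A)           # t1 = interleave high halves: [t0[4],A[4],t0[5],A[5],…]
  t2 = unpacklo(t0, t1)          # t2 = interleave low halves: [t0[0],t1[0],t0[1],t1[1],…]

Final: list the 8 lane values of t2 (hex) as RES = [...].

RES = [ 0x37  0x46  0xb8  0xdd  0x76  0xde  0xdd  0x76 ]

t0 = [0x37, 0xb8, 0x76, 0xdd, 0x46, 0xde, 0xd3, 0xf9]
t1 = [0x46, 0xdd, 0xde, 0x76, 0xd3, 0xb8, 0xf9, 0x37]
t2 = [0x37, 0x46, 0xb8, 0xdd, 0x76, 0xde, 0xdd, 0x76]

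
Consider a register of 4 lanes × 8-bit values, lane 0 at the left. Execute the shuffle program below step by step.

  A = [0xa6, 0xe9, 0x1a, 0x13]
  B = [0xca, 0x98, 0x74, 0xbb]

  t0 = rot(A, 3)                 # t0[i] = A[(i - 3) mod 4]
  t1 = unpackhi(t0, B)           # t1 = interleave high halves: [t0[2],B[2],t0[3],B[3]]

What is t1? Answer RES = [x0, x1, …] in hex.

→ t0 |e9|1a|13|a6|
→ t1 |13|74|a6|bb|

RES = [ 0x13  0x74  0xa6  0xbb ]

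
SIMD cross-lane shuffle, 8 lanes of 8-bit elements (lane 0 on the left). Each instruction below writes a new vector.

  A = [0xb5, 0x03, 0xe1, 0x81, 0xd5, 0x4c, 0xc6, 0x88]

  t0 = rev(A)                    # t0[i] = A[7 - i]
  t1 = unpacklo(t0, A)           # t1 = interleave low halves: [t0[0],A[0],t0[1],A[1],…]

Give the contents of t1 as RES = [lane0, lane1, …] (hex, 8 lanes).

t0 = [0x88, 0xc6, 0x4c, 0xd5, 0x81, 0xe1, 0x03, 0xb5]
t1 = [0x88, 0xb5, 0xc6, 0x03, 0x4c, 0xe1, 0xd5, 0x81]

RES = [0x88, 0xb5, 0xc6, 0x03, 0x4c, 0xe1, 0xd5, 0x81]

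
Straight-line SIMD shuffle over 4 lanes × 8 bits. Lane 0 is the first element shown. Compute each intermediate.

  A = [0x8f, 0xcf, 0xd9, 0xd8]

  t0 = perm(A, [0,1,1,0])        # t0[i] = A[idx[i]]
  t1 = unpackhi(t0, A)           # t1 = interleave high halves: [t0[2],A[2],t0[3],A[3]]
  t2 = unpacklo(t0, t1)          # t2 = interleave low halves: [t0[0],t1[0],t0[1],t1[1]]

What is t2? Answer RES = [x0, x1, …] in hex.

t0 = [0x8f, 0xcf, 0xcf, 0x8f]
t1 = [0xcf, 0xd9, 0x8f, 0xd8]
t2 = [0x8f, 0xcf, 0xcf, 0xd9]

RES = [0x8f, 0xcf, 0xcf, 0xd9]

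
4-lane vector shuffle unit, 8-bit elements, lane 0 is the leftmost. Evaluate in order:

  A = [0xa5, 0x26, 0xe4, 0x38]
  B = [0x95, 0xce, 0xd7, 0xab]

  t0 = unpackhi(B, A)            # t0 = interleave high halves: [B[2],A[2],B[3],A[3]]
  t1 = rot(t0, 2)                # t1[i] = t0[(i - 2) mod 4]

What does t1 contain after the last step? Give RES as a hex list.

t0 = [0xd7, 0xe4, 0xab, 0x38]
t1 = [0xab, 0x38, 0xd7, 0xe4]

RES = [ 0xab  0x38  0xd7  0xe4 ]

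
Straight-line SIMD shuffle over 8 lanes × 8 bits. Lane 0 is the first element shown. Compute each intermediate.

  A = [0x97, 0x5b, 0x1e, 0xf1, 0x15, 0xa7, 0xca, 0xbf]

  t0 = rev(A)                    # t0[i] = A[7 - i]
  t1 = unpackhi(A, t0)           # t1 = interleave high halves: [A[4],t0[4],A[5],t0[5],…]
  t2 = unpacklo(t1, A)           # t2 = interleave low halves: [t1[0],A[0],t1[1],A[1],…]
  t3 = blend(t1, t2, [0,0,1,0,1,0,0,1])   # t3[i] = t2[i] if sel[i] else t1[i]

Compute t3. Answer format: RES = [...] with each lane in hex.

RES = [ 0x15  0xf1  0xf1  0x1e  0xa7  0x5b  0xbf  0xf1 ]

t0 = [0xbf, 0xca, 0xa7, 0x15, 0xf1, 0x1e, 0x5b, 0x97]
t1 = [0x15, 0xf1, 0xa7, 0x1e, 0xca, 0x5b, 0xbf, 0x97]
t2 = [0x15, 0x97, 0xf1, 0x5b, 0xa7, 0x1e, 0x1e, 0xf1]
t3 = [0x15, 0xf1, 0xf1, 0x1e, 0xa7, 0x5b, 0xbf, 0xf1]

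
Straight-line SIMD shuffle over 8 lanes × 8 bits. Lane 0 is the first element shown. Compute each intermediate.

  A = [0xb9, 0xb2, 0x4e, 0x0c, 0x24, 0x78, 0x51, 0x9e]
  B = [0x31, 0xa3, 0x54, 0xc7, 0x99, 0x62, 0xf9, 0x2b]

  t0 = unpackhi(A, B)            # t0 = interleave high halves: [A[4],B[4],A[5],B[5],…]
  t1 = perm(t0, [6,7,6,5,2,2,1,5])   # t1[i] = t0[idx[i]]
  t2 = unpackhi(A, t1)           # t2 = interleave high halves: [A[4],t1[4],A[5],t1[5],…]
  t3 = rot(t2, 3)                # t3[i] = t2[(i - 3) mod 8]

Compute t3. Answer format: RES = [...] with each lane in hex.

RES = [0x99, 0x9e, 0xf9, 0x24, 0x78, 0x78, 0x78, 0x51]

→ t0 |24|99|78|62|51|f9|9e|2b|
→ t1 |9e|2b|9e|f9|78|78|99|f9|
→ t2 |24|78|78|78|51|99|9e|f9|
→ t3 |99|9e|f9|24|78|78|78|51|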